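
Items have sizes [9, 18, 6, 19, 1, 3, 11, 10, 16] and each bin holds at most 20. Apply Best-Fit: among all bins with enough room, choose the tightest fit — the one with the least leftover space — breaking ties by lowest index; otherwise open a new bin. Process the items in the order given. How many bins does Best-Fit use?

Put 9 in bin 1; 11 remain.
Put 18 in bin 2; 2 remain.
Put 6 in bin 1; 5 remain.
Put 19 in bin 3; 1 remain.
Put 1 in bin 3; 0 remain.
Put 3 in bin 1; 2 remain.
Put 11 in bin 4; 9 remain.
Put 10 in bin 5; 10 remain.
Put 16 in bin 6; 4 remain.

6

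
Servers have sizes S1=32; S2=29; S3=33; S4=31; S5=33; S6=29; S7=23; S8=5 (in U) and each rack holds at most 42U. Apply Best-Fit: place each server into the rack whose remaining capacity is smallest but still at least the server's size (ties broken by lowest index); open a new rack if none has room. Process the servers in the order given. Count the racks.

7 racks

Put S1 (32U) in rack 1; 10U remain.
Put S2 (29U) in rack 2; 13U remain.
Put S3 (33U) in rack 3; 9U remain.
Put S4 (31U) in rack 4; 11U remain.
Put S5 (33U) in rack 5; 9U remain.
Put S6 (29U) in rack 6; 13U remain.
Put S7 (23U) in rack 7; 19U remain.
Put S8 (5U) in rack 3; 4U remain.
Final racks: [32] [29] [33,5] [31] [33] [29] [23].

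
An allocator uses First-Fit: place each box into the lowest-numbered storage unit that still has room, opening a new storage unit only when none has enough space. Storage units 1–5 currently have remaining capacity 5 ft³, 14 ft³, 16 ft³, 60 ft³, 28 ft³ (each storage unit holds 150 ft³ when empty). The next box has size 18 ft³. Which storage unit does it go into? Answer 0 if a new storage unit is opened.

Storage units with room: storage unit 4 (60 ft³), storage unit 5 (28 ft³).
The first with room is storage unit 4.

4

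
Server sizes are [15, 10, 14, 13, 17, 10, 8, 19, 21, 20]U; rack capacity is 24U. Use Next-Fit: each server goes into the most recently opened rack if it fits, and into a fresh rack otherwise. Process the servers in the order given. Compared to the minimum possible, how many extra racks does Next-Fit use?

Next-Fit: [15] [10,14] [13] [17] [10,8] [19] [21] [20] → 8 racks.
Total size 147U; any packing needs at least ⌈147/24⌉ = 7 racks.
An optimal packing achieves that bound: [21] [20] [19] [17] [15,8] [14,10] [13,10] → 7 racks.
Excess: 8 − 7 = 1.

1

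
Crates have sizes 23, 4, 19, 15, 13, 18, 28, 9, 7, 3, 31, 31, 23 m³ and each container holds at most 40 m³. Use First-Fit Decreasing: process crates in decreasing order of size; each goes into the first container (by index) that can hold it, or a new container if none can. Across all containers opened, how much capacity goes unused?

16

Sorted descending: 31, 31, 28, 23, 23, 19, 18, 15, 13, 9, 7, 4, 3.
Put 31 m³ in container 1; 9 m³ remain.
Put 31 m³ in container 2; 9 m³ remain.
Put 28 m³ in container 3; 12 m³ remain.
Put 23 m³ in container 4; 17 m³ remain.
Put 23 m³ in container 5; 17 m³ remain.
Put 19 m³ in container 6; 21 m³ remain.
Put 18 m³ in container 6; 3 m³ remain.
Put 15 m³ in container 4; 2 m³ remain.
Put 13 m³ in container 5; 4 m³ remain.
Put 9 m³ in container 1; 0 m³ remain.
Put 7 m³ in container 2; 2 m³ remain.
Put 4 m³ in container 3; 8 m³ remain.
Put 3 m³ in container 3; 5 m³ remain.
6 containers × 40 m³ = 240 m³; used 224 m³; unused 16 m³.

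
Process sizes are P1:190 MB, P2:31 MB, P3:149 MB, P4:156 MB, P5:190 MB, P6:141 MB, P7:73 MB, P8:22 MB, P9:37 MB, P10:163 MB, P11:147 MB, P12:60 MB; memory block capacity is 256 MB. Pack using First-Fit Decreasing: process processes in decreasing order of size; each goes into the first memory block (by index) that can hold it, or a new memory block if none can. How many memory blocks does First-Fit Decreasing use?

7 memory blocks

Sorted descending: 190, 190, 163, 156, 149, 147, 141, 73, 60, 37, 31, 22.
190 MB → memory block 1 (remaining 66 MB)
190 MB → memory block 2 (remaining 66 MB)
163 MB → memory block 3 (remaining 93 MB)
156 MB → memory block 4 (remaining 100 MB)
149 MB → memory block 5 (remaining 107 MB)
147 MB → memory block 6 (remaining 109 MB)
141 MB → memory block 7 (remaining 115 MB)
73 MB → memory block 3 (remaining 20 MB)
60 MB → memory block 1 (remaining 6 MB)
37 MB → memory block 2 (remaining 29 MB)
31 MB → memory block 4 (remaining 69 MB)
22 MB → memory block 2 (remaining 7 MB)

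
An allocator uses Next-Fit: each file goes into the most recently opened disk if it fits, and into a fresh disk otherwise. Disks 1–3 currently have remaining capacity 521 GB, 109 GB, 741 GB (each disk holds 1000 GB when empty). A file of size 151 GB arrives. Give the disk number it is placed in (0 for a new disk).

Next-Fit only looks at disk 3, which has 741 GB free.
151 GB fits there.

3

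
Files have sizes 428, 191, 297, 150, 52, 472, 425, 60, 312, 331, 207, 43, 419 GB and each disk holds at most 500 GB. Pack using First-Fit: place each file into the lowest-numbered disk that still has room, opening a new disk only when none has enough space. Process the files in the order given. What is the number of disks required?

8

disk 1: place 428 GB, 72 GB left
disk 2: place 191 GB, 309 GB left
disk 2: place 297 GB, 12 GB left
disk 3: place 150 GB, 350 GB left
disk 1: place 52 GB, 20 GB left
disk 4: place 472 GB, 28 GB left
disk 5: place 425 GB, 75 GB left
disk 3: place 60 GB, 290 GB left
disk 6: place 312 GB, 188 GB left
disk 7: place 331 GB, 169 GB left
disk 3: place 207 GB, 83 GB left
disk 3: place 43 GB, 40 GB left
disk 8: place 419 GB, 81 GB left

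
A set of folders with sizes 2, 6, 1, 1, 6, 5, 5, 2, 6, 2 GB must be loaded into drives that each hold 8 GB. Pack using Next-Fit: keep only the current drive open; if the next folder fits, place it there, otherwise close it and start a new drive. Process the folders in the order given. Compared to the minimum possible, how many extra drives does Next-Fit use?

0

Next-Fit: [2,6] [1,1,6] [5] [5,2] [6,2] → 5 drives.
Total size 36 GB; any packing needs at least ⌈36/8⌉ = 5 drives.
So 5 is already optimal.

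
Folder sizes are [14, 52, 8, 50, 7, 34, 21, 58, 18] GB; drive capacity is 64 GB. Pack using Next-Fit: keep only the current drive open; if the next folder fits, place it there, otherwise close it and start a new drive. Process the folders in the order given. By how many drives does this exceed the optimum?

1

Next-Fit: [14] [52,8] [50,7] [34,21] [58] [18] → 6 drives.
Total size 262 GB; any packing needs at least ⌈262/64⌉ = 5 drives.
An optimal packing achieves that bound: [58] [52,8] [50,14] [34,21,7] [18] → 5 drives.
Excess: 6 − 5 = 1.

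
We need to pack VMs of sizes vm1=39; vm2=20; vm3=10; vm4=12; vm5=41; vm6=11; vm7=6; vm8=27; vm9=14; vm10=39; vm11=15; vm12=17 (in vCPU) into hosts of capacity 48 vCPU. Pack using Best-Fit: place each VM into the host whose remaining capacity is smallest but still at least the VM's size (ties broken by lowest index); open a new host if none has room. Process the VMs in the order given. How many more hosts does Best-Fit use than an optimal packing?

0

Best-Fit: [39] [20,10,12,6] [41] [11,27] [14,15,17] [39] → 6 hosts.
Total size 251 vCPU; any packing needs at least ⌈251/48⌉ = 6 hosts.
So 6 is already optimal.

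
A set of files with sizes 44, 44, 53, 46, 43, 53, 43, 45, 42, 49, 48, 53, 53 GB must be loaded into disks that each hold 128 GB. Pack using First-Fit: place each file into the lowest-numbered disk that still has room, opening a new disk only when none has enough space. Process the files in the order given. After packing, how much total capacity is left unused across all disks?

280

disk 1: place 44 GB, 84 GB left
disk 1: place 44 GB, 40 GB left
disk 2: place 53 GB, 75 GB left
disk 2: place 46 GB, 29 GB left
disk 3: place 43 GB, 85 GB left
disk 3: place 53 GB, 32 GB left
disk 4: place 43 GB, 85 GB left
disk 4: place 45 GB, 40 GB left
disk 5: place 42 GB, 86 GB left
disk 5: place 49 GB, 37 GB left
disk 6: place 48 GB, 80 GB left
disk 6: place 53 GB, 27 GB left
disk 7: place 53 GB, 75 GB left
7 disks × 128 GB = 896 GB; used 616 GB; unused 280 GB.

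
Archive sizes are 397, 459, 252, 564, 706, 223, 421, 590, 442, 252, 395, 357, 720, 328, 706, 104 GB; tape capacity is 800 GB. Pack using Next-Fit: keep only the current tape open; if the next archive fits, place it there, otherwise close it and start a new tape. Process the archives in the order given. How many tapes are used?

Put 397 GB in tape 1; 403 GB remain.
Put 459 GB in tape 2; 341 GB remain.
Put 252 GB in tape 2; 89 GB remain.
Put 564 GB in tape 3; 236 GB remain.
Put 706 GB in tape 4; 94 GB remain.
Put 223 GB in tape 5; 577 GB remain.
Put 421 GB in tape 5; 156 GB remain.
Put 590 GB in tape 6; 210 GB remain.
Put 442 GB in tape 7; 358 GB remain.
Put 252 GB in tape 7; 106 GB remain.
Put 395 GB in tape 8; 405 GB remain.
Put 357 GB in tape 8; 48 GB remain.
Put 720 GB in tape 9; 80 GB remain.
Put 328 GB in tape 10; 472 GB remain.
Put 706 GB in tape 11; 94 GB remain.
Put 104 GB in tape 12; 696 GB remain.
Final tapes: [397] [459,252] [564] [706] [223,421] [590] [442,252] [395,357] [720] [328] [706] [104].

12 tapes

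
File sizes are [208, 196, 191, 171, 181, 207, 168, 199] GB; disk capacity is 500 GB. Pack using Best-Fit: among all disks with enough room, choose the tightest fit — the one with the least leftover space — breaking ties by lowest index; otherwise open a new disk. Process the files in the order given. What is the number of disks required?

4

disk 1: place 208 GB, 292 GB left
disk 1: place 196 GB, 96 GB left
disk 2: place 191 GB, 309 GB left
disk 2: place 171 GB, 138 GB left
disk 3: place 181 GB, 319 GB left
disk 3: place 207 GB, 112 GB left
disk 4: place 168 GB, 332 GB left
disk 4: place 199 GB, 133 GB left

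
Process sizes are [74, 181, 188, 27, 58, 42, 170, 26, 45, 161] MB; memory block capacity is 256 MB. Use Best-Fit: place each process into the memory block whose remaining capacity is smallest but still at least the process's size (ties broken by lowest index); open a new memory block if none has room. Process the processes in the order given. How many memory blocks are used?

memory block 1: place 74 MB, 182 MB left
memory block 1: place 181 MB, 1 MB left
memory block 2: place 188 MB, 68 MB left
memory block 2: place 27 MB, 41 MB left
memory block 3: place 58 MB, 198 MB left
memory block 3: place 42 MB, 156 MB left
memory block 4: place 170 MB, 86 MB left
memory block 2: place 26 MB, 15 MB left
memory block 4: place 45 MB, 41 MB left
memory block 5: place 161 MB, 95 MB left

5 memory blocks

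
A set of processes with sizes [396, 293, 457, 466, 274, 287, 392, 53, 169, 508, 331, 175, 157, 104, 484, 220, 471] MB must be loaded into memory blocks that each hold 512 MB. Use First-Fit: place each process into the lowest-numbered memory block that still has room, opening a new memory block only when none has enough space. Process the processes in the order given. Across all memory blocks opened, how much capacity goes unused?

Put 396 MB in memory block 1; 116 MB remain.
Put 293 MB in memory block 2; 219 MB remain.
Put 457 MB in memory block 3; 55 MB remain.
Put 466 MB in memory block 4; 46 MB remain.
Put 274 MB in memory block 5; 238 MB remain.
Put 287 MB in memory block 6; 225 MB remain.
Put 392 MB in memory block 7; 120 MB remain.
Put 53 MB in memory block 1; 63 MB remain.
Put 169 MB in memory block 2; 50 MB remain.
Put 508 MB in memory block 8; 4 MB remain.
Put 331 MB in memory block 9; 181 MB remain.
Put 175 MB in memory block 5; 63 MB remain.
Put 157 MB in memory block 6; 68 MB remain.
Put 104 MB in memory block 7; 16 MB remain.
Put 484 MB in memory block 10; 28 MB remain.
Put 220 MB in memory block 11; 292 MB remain.
Put 471 MB in memory block 12; 41 MB remain.
12 memory blocks × 512 MB = 6144 MB; used 5237 MB; unused 907 MB.

907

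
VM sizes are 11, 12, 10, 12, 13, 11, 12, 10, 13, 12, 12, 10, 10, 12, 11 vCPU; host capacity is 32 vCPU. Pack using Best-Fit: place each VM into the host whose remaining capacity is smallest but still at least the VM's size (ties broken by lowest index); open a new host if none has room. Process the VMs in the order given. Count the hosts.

Put 11 vCPU in host 1; 21 vCPU remain.
Put 12 vCPU in host 1; 9 vCPU remain.
Put 10 vCPU in host 2; 22 vCPU remain.
Put 12 vCPU in host 2; 10 vCPU remain.
Put 13 vCPU in host 3; 19 vCPU remain.
Put 11 vCPU in host 3; 8 vCPU remain.
Put 12 vCPU in host 4; 20 vCPU remain.
Put 10 vCPU in host 2; 0 vCPU remain.
Put 13 vCPU in host 4; 7 vCPU remain.
Put 12 vCPU in host 5; 20 vCPU remain.
Put 12 vCPU in host 5; 8 vCPU remain.
Put 10 vCPU in host 6; 22 vCPU remain.
Put 10 vCPU in host 6; 12 vCPU remain.
Put 12 vCPU in host 6; 0 vCPU remain.
Put 11 vCPU in host 7; 21 vCPU remain.

7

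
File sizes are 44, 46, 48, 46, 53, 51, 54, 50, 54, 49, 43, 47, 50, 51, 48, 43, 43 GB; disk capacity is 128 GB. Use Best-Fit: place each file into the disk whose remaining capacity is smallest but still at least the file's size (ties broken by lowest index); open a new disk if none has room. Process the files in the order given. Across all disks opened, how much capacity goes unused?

332

44 GB → disk 1 (remaining 84 GB)
46 GB → disk 1 (remaining 38 GB)
48 GB → disk 2 (remaining 80 GB)
46 GB → disk 2 (remaining 34 GB)
53 GB → disk 3 (remaining 75 GB)
51 GB → disk 3 (remaining 24 GB)
54 GB → disk 4 (remaining 74 GB)
50 GB → disk 4 (remaining 24 GB)
54 GB → disk 5 (remaining 74 GB)
49 GB → disk 5 (remaining 25 GB)
43 GB → disk 6 (remaining 85 GB)
47 GB → disk 6 (remaining 38 GB)
50 GB → disk 7 (remaining 78 GB)
51 GB → disk 7 (remaining 27 GB)
48 GB → disk 8 (remaining 80 GB)
43 GB → disk 8 (remaining 37 GB)
43 GB → disk 9 (remaining 85 GB)
9 disks × 128 GB = 1152 GB; used 820 GB; unused 332 GB.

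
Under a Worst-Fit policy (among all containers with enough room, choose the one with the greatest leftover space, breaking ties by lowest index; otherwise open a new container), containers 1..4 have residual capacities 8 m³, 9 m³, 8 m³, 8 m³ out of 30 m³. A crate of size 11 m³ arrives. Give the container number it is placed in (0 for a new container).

0

No container has ≥ 11 m³ free, so a new container is opened.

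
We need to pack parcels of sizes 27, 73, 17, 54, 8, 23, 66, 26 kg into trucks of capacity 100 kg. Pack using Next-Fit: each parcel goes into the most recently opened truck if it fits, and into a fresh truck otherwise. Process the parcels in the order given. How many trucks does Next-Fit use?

4

Put 27 kg in truck 1; 73 kg remain.
Put 73 kg in truck 1; 0 kg remain.
Put 17 kg in truck 2; 83 kg remain.
Put 54 kg in truck 2; 29 kg remain.
Put 8 kg in truck 2; 21 kg remain.
Put 23 kg in truck 3; 77 kg remain.
Put 66 kg in truck 3; 11 kg remain.
Put 26 kg in truck 4; 74 kg remain.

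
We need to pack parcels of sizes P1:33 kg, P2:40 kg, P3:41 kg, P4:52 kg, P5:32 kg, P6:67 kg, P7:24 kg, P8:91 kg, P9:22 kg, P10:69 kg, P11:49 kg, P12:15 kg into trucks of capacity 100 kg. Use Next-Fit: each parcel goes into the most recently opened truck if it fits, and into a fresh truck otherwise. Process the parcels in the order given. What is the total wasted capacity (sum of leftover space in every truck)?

165

Put P1 (33 kg) in truck 1; 67 kg remain.
Put P2 (40 kg) in truck 1; 27 kg remain.
Put P3 (41 kg) in truck 2; 59 kg remain.
Put P4 (52 kg) in truck 2; 7 kg remain.
Put P5 (32 kg) in truck 3; 68 kg remain.
Put P6 (67 kg) in truck 3; 1 kg remain.
Put P7 (24 kg) in truck 4; 76 kg remain.
Put P8 (91 kg) in truck 5; 9 kg remain.
Put P9 (22 kg) in truck 6; 78 kg remain.
Put P10 (69 kg) in truck 6; 9 kg remain.
Put P11 (49 kg) in truck 7; 51 kg remain.
Put P12 (15 kg) in truck 7; 36 kg remain.
7 trucks × 100 kg = 700 kg; used 535 kg; unused 165 kg.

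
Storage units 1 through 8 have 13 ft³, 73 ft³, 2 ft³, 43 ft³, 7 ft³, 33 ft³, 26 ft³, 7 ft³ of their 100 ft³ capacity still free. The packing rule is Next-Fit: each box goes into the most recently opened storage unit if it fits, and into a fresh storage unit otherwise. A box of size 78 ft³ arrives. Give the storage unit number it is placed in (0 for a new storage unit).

0

Next-Fit only looks at storage unit 8, which has 7 ft³ free.
78 ft³ does not fit, so a new storage unit is opened.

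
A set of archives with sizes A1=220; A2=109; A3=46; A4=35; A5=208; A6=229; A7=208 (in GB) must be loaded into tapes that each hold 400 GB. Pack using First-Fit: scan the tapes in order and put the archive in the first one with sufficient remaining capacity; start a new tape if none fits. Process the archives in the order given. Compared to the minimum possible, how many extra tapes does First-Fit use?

0

First-Fit: [220,109,46] [35,208] [229] [208] → 4 tapes.
4 archives exceed 200 GB (half the capacity), and no two of those can share a tape, so at least 4 tapes are needed.
So 4 is already optimal.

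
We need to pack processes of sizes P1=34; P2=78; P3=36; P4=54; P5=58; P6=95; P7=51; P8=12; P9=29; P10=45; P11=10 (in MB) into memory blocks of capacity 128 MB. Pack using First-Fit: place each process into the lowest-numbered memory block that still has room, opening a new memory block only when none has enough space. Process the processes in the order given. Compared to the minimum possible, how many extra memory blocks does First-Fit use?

First-Fit: [34,78,12] [36,54,29] [58,51,10] [95] [45] → 5 memory blocks.
Total size 502 MB; any packing needs at least ⌈502/128⌉ = 4 memory blocks.
An optimal packing achieves that bound: [95,29] [78,45] [58,36,34] [54,51,12,10] → 4 memory blocks.
Excess: 5 − 4 = 1.

1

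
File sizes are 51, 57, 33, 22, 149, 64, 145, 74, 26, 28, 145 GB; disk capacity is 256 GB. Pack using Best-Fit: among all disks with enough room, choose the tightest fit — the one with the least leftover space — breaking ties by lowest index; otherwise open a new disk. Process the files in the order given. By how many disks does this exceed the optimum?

Best-Fit: [51,57,33,22,64,26] [149,74,28] [145] [145] → 4 disks.
Total size 794 GB; any packing needs at least ⌈794/256⌉ = 4 disks.
So 4 is already optimal.

0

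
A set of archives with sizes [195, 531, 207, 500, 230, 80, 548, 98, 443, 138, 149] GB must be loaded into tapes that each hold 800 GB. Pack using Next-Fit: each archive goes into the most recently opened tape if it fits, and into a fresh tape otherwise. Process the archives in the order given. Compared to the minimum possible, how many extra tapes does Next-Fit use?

1

Next-Fit: [195,531] [207,500] [230,80] [548,98] [443,138,149] → 5 tapes.
Total size 3119 GB; any packing needs at least ⌈3119/800⌉ = 4 tapes.
An optimal packing achieves that bound: [548,230] [531,149,98] [500,207,80] [443,195,138] → 4 tapes.
Excess: 5 − 4 = 1.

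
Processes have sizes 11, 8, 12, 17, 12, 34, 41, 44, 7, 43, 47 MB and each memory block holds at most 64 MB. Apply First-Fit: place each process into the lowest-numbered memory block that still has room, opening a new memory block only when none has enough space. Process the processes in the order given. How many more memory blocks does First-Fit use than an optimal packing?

1

First-Fit: [11,8,12,17,12] [34,7] [41] [44] [43] [47] → 6 memory blocks.
Total size 276 MB; any packing needs at least ⌈276/64⌉ = 5 memory blocks.
An optimal packing achieves that bound: [47,17] [44,12,8] [43,12,7] [41,11] [34] → 5 memory blocks.
Excess: 6 − 5 = 1.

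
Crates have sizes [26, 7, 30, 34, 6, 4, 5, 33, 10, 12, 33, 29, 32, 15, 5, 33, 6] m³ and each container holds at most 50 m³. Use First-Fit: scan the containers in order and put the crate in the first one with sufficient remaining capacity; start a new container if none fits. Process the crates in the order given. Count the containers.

8

26 m³ → container 1 (remaining 24 m³)
7 m³ → container 1 (remaining 17 m³)
30 m³ → container 2 (remaining 20 m³)
34 m³ → container 3 (remaining 16 m³)
6 m³ → container 1 (remaining 11 m³)
4 m³ → container 1 (remaining 7 m³)
5 m³ → container 1 (remaining 2 m³)
33 m³ → container 4 (remaining 17 m³)
10 m³ → container 2 (remaining 10 m³)
12 m³ → container 3 (remaining 4 m³)
33 m³ → container 5 (remaining 17 m³)
29 m³ → container 6 (remaining 21 m³)
32 m³ → container 7 (remaining 18 m³)
15 m³ → container 4 (remaining 2 m³)
5 m³ → container 2 (remaining 5 m³)
33 m³ → container 8 (remaining 17 m³)
6 m³ → container 5 (remaining 11 m³)
Final containers: [26,7,6,4,5] [30,10,5] [34,12] [33,15] [33,6] [29] [32] [33].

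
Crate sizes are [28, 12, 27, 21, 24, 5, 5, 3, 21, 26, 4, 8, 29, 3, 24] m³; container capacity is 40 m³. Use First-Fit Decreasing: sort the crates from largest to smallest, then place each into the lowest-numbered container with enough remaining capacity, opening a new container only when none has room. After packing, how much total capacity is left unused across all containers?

Sorted descending: 29, 28, 27, 26, 24, 24, 21, 21, 12, 8, 5, 5, 4, 3, 3.
container 1: place 29 m³, 11 m³ left
container 2: place 28 m³, 12 m³ left
container 3: place 27 m³, 13 m³ left
container 4: place 26 m³, 14 m³ left
container 5: place 24 m³, 16 m³ left
container 6: place 24 m³, 16 m³ left
container 7: place 21 m³, 19 m³ left
container 8: place 21 m³, 19 m³ left
container 2: place 12 m³, 0 m³ left
container 1: place 8 m³, 3 m³ left
container 3: place 5 m³, 8 m³ left
container 3: place 5 m³, 3 m³ left
container 4: place 4 m³, 10 m³ left
container 1: place 3 m³, 0 m³ left
container 3: place 3 m³, 0 m³ left
8 containers × 40 m³ = 320 m³; used 240 m³; unused 80 m³.

80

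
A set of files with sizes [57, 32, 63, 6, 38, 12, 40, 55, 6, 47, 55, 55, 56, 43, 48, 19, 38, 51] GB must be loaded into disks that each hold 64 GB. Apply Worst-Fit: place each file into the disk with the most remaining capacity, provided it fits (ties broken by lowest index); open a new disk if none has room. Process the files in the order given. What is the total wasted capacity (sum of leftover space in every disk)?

175

Put 57 GB in disk 1; 7 GB remain.
Put 32 GB in disk 2; 32 GB remain.
Put 63 GB in disk 3; 1 GB remain.
Put 6 GB in disk 2; 26 GB remain.
Put 38 GB in disk 4; 26 GB remain.
Put 12 GB in disk 2; 14 GB remain.
Put 40 GB in disk 5; 24 GB remain.
Put 55 GB in disk 6; 9 GB remain.
Put 6 GB in disk 4; 20 GB remain.
Put 47 GB in disk 7; 17 GB remain.
Put 55 GB in disk 8; 9 GB remain.
Put 55 GB in disk 9; 9 GB remain.
Put 56 GB in disk 10; 8 GB remain.
Put 43 GB in disk 11; 21 GB remain.
Put 48 GB in disk 12; 16 GB remain.
Put 19 GB in disk 5; 5 GB remain.
Put 38 GB in disk 13; 26 GB remain.
Put 51 GB in disk 14; 13 GB remain.
14 disks × 64 GB = 896 GB; used 721 GB; unused 175 GB.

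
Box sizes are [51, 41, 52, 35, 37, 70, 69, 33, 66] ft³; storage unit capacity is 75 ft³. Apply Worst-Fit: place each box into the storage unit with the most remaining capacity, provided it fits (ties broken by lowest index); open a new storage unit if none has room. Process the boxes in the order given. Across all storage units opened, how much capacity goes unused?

51 ft³ → storage unit 1 (remaining 24 ft³)
41 ft³ → storage unit 2 (remaining 34 ft³)
52 ft³ → storage unit 3 (remaining 23 ft³)
35 ft³ → storage unit 4 (remaining 40 ft³)
37 ft³ → storage unit 4 (remaining 3 ft³)
70 ft³ → storage unit 5 (remaining 5 ft³)
69 ft³ → storage unit 6 (remaining 6 ft³)
33 ft³ → storage unit 2 (remaining 1 ft³)
66 ft³ → storage unit 7 (remaining 9 ft³)
7 storage units × 75 ft³ = 525 ft³; used 454 ft³; unused 71 ft³.

71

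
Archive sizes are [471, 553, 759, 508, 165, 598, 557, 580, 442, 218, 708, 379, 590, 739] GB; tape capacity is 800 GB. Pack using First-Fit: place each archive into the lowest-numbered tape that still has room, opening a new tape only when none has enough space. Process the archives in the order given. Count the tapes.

tape 1: place 471 GB, 329 GB left
tape 2: place 553 GB, 247 GB left
tape 3: place 759 GB, 41 GB left
tape 4: place 508 GB, 292 GB left
tape 1: place 165 GB, 164 GB left
tape 5: place 598 GB, 202 GB left
tape 6: place 557 GB, 243 GB left
tape 7: place 580 GB, 220 GB left
tape 8: place 442 GB, 358 GB left
tape 2: place 218 GB, 29 GB left
tape 9: place 708 GB, 92 GB left
tape 10: place 379 GB, 421 GB left
tape 11: place 590 GB, 210 GB left
tape 12: place 739 GB, 61 GB left
Final tapes: [471,165] [553,218] [759] [508] [598] [557] [580] [442] [708] [379] [590] [739].

12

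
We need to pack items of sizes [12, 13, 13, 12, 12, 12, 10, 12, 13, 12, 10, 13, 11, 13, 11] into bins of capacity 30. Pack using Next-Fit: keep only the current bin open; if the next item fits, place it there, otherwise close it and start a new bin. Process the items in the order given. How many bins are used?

bin 1: place 12, 18 left
bin 1: place 13, 5 left
bin 2: place 13, 17 left
bin 2: place 12, 5 left
bin 3: place 12, 18 left
bin 3: place 12, 6 left
bin 4: place 10, 20 left
bin 4: place 12, 8 left
bin 5: place 13, 17 left
bin 5: place 12, 5 left
bin 6: place 10, 20 left
bin 6: place 13, 7 left
bin 7: place 11, 19 left
bin 7: place 13, 6 left
bin 8: place 11, 19 left
Final bins: [12,13] [13,12] [12,12] [10,12] [13,12] [10,13] [11,13] [11].

8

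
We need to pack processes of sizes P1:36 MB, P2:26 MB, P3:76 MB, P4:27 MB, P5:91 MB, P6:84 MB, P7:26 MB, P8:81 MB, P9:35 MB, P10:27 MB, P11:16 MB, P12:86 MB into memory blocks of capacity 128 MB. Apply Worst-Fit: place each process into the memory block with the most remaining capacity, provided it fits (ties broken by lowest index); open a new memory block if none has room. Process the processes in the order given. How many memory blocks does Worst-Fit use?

P1 (36 MB) → memory block 1 (remaining 92 MB)
P2 (26 MB) → memory block 1 (remaining 66 MB)
P3 (76 MB) → memory block 2 (remaining 52 MB)
P4 (27 MB) → memory block 1 (remaining 39 MB)
P5 (91 MB) → memory block 3 (remaining 37 MB)
P6 (84 MB) → memory block 4 (remaining 44 MB)
P7 (26 MB) → memory block 2 (remaining 26 MB)
P8 (81 MB) → memory block 5 (remaining 47 MB)
P9 (35 MB) → memory block 5 (remaining 12 MB)
P10 (27 MB) → memory block 4 (remaining 17 MB)
P11 (16 MB) → memory block 1 (remaining 23 MB)
P12 (86 MB) → memory block 6 (remaining 42 MB)
Final memory blocks: [36,26,27,16] [76,26] [91] [84,27] [81,35] [86].

6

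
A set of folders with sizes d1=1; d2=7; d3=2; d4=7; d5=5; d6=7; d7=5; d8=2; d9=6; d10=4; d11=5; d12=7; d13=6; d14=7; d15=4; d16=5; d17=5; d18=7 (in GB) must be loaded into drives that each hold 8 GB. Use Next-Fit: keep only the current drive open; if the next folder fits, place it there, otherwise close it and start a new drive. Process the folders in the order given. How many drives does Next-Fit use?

16

drive 1: place d1 (1 GB), 7 GB left
drive 1: place d2 (7 GB), 0 GB left
drive 2: place d3 (2 GB), 6 GB left
drive 3: place d4 (7 GB), 1 GB left
drive 4: place d5 (5 GB), 3 GB left
drive 5: place d6 (7 GB), 1 GB left
drive 6: place d7 (5 GB), 3 GB left
drive 6: place d8 (2 GB), 1 GB left
drive 7: place d9 (6 GB), 2 GB left
drive 8: place d10 (4 GB), 4 GB left
drive 9: place d11 (5 GB), 3 GB left
drive 10: place d12 (7 GB), 1 GB left
drive 11: place d13 (6 GB), 2 GB left
drive 12: place d14 (7 GB), 1 GB left
drive 13: place d15 (4 GB), 4 GB left
drive 14: place d16 (5 GB), 3 GB left
drive 15: place d17 (5 GB), 3 GB left
drive 16: place d18 (7 GB), 1 GB left
Final drives: [1,7] [2] [7] [5] [7] [5,2] [6] [4] [5] [7] [6] [7] [4] [5] [5] [7].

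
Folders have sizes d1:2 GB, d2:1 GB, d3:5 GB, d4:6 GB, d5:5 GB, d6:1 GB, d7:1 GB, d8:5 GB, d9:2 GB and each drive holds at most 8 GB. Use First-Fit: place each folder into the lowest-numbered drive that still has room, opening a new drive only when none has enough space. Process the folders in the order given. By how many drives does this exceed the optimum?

0

First-Fit: [2,1,5] [6,1,1] [5,2] [5] → 4 drives.
Total size 28 GB; any packing needs at least ⌈28/8⌉ = 4 drives.
So 4 is already optimal.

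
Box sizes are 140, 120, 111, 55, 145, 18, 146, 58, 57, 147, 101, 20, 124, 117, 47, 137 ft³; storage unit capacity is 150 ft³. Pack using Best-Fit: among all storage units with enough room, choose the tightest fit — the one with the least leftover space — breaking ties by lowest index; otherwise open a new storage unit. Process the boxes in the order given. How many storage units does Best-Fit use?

140 ft³ → storage unit 1 (remaining 10 ft³)
120 ft³ → storage unit 2 (remaining 30 ft³)
111 ft³ → storage unit 3 (remaining 39 ft³)
55 ft³ → storage unit 4 (remaining 95 ft³)
145 ft³ → storage unit 5 (remaining 5 ft³)
18 ft³ → storage unit 2 (remaining 12 ft³)
146 ft³ → storage unit 6 (remaining 4 ft³)
58 ft³ → storage unit 4 (remaining 37 ft³)
57 ft³ → storage unit 7 (remaining 93 ft³)
147 ft³ → storage unit 8 (remaining 3 ft³)
101 ft³ → storage unit 9 (remaining 49 ft³)
20 ft³ → storage unit 4 (remaining 17 ft³)
124 ft³ → storage unit 10 (remaining 26 ft³)
117 ft³ → storage unit 11 (remaining 33 ft³)
47 ft³ → storage unit 9 (remaining 2 ft³)
137 ft³ → storage unit 12 (remaining 13 ft³)

12 storage units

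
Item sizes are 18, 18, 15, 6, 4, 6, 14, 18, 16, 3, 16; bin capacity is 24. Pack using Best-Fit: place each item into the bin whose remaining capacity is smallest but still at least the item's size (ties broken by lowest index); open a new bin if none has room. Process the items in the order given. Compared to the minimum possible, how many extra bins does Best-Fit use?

0

Best-Fit: [18,6] [18,4] [15,6,3] [14] [18] [16] [16] → 7 bins.
7 items exceed 12 (half the capacity), and no two of those can share a bin, so at least 7 bins are needed.
So 7 is already optimal.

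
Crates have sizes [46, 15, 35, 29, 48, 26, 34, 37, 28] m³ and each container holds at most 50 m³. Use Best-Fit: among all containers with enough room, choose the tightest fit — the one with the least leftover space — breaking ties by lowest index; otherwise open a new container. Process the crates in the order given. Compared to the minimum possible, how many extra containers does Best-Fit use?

0

Best-Fit: [46] [15,35] [29] [48] [26] [34] [37] [28] → 8 containers.
8 crates exceed 25 m³ (half the capacity), and no two of those can share a container, so at least 8 containers are needed.
So 8 is already optimal.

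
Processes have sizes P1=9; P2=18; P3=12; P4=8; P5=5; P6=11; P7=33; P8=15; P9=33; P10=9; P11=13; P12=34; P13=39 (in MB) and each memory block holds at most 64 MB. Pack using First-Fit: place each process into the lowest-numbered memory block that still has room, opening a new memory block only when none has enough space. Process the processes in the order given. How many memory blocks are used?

memory block 1: place P1 (9 MB), 55 MB left
memory block 1: place P2 (18 MB), 37 MB left
memory block 1: place P3 (12 MB), 25 MB left
memory block 1: place P4 (8 MB), 17 MB left
memory block 1: place P5 (5 MB), 12 MB left
memory block 1: place P6 (11 MB), 1 MB left
memory block 2: place P7 (33 MB), 31 MB left
memory block 2: place P8 (15 MB), 16 MB left
memory block 3: place P9 (33 MB), 31 MB left
memory block 2: place P10 (9 MB), 7 MB left
memory block 3: place P11 (13 MB), 18 MB left
memory block 4: place P12 (34 MB), 30 MB left
memory block 5: place P13 (39 MB), 25 MB left
Final memory blocks: [9,18,12,8,5,11] [33,15,9] [33,13] [34] [39].

5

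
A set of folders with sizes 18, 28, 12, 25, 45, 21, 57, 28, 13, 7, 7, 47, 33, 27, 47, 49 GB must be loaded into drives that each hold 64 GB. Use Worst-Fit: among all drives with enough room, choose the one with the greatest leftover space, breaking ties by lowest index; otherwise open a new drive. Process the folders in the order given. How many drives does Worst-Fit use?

9

Put 18 GB in drive 1; 46 GB remain.
Put 28 GB in drive 1; 18 GB remain.
Put 12 GB in drive 1; 6 GB remain.
Put 25 GB in drive 2; 39 GB remain.
Put 45 GB in drive 3; 19 GB remain.
Put 21 GB in drive 2; 18 GB remain.
Put 57 GB in drive 4; 7 GB remain.
Put 28 GB in drive 5; 36 GB remain.
Put 13 GB in drive 5; 23 GB remain.
Put 7 GB in drive 5; 16 GB remain.
Put 7 GB in drive 3; 12 GB remain.
Put 47 GB in drive 6; 17 GB remain.
Put 33 GB in drive 7; 31 GB remain.
Put 27 GB in drive 7; 4 GB remain.
Put 47 GB in drive 8; 17 GB remain.
Put 49 GB in drive 9; 15 GB remain.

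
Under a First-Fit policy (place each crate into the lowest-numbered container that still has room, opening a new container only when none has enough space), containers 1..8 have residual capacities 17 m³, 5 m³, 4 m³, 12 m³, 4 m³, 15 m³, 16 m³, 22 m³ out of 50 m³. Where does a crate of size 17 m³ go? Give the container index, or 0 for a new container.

Containers with room: container 1 (17 m³), container 8 (22 m³).
The first with room is container 1.

1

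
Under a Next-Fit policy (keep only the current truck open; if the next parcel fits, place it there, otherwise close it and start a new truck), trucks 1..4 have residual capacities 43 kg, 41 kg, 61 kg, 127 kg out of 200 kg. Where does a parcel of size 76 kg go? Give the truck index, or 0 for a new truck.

4

Next-Fit only looks at truck 4, which has 127 kg free.
76 kg fits there.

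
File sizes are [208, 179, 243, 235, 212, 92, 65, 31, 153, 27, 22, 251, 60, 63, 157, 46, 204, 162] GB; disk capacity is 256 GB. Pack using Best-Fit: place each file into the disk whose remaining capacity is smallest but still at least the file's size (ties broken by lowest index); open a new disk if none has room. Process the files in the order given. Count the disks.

208 GB → disk 1 (remaining 48 GB)
179 GB → disk 2 (remaining 77 GB)
243 GB → disk 3 (remaining 13 GB)
235 GB → disk 4 (remaining 21 GB)
212 GB → disk 5 (remaining 44 GB)
92 GB → disk 6 (remaining 164 GB)
65 GB → disk 2 (remaining 12 GB)
31 GB → disk 5 (remaining 13 GB)
153 GB → disk 6 (remaining 11 GB)
27 GB → disk 1 (remaining 21 GB)
22 GB → disk 7 (remaining 234 GB)
251 GB → disk 8 (remaining 5 GB)
60 GB → disk 7 (remaining 174 GB)
63 GB → disk 7 (remaining 111 GB)
157 GB → disk 9 (remaining 99 GB)
46 GB → disk 9 (remaining 53 GB)
204 GB → disk 10 (remaining 52 GB)
162 GB → disk 11 (remaining 94 GB)

11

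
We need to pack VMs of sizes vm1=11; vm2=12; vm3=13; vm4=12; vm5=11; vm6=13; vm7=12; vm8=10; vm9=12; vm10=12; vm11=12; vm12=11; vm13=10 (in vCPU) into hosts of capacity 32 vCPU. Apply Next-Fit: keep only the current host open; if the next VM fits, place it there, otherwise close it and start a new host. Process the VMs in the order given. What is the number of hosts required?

7 hosts

host 1: place vm1 (11 vCPU), 21 vCPU left
host 1: place vm2 (12 vCPU), 9 vCPU left
host 2: place vm3 (13 vCPU), 19 vCPU left
host 2: place vm4 (12 vCPU), 7 vCPU left
host 3: place vm5 (11 vCPU), 21 vCPU left
host 3: place vm6 (13 vCPU), 8 vCPU left
host 4: place vm7 (12 vCPU), 20 vCPU left
host 4: place vm8 (10 vCPU), 10 vCPU left
host 5: place vm9 (12 vCPU), 20 vCPU left
host 5: place vm10 (12 vCPU), 8 vCPU left
host 6: place vm11 (12 vCPU), 20 vCPU left
host 6: place vm12 (11 vCPU), 9 vCPU left
host 7: place vm13 (10 vCPU), 22 vCPU left
Final hosts: [11,12] [13,12] [11,13] [12,10] [12,12] [12,11] [10].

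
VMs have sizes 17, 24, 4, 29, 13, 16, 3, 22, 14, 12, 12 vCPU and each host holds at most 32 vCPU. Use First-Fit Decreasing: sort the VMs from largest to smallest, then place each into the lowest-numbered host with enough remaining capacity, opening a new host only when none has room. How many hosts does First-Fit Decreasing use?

6

Sorted descending: 29, 24, 22, 17, 16, 14, 13, 12, 12, 4, 3.
host 1: place 29 vCPU, 3 vCPU left
host 2: place 24 vCPU, 8 vCPU left
host 3: place 22 vCPU, 10 vCPU left
host 4: place 17 vCPU, 15 vCPU left
host 5: place 16 vCPU, 16 vCPU left
host 4: place 14 vCPU, 1 vCPU left
host 5: place 13 vCPU, 3 vCPU left
host 6: place 12 vCPU, 20 vCPU left
host 6: place 12 vCPU, 8 vCPU left
host 2: place 4 vCPU, 4 vCPU left
host 1: place 3 vCPU, 0 vCPU left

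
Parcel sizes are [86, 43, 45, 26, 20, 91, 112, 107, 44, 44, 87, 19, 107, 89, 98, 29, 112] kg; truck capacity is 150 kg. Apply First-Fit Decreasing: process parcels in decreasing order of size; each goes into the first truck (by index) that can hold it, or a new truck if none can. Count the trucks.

9 trucks

Sorted descending: 112, 112, 107, 107, 98, 91, 89, 87, 86, 45, 44, 44, 43, 29, 26, 20, 19.
Put 112 kg in truck 1; 38 kg remain.
Put 112 kg in truck 2; 38 kg remain.
Put 107 kg in truck 3; 43 kg remain.
Put 107 kg in truck 4; 43 kg remain.
Put 98 kg in truck 5; 52 kg remain.
Put 91 kg in truck 6; 59 kg remain.
Put 89 kg in truck 7; 61 kg remain.
Put 87 kg in truck 8; 63 kg remain.
Put 86 kg in truck 9; 64 kg remain.
Put 45 kg in truck 5; 7 kg remain.
Put 44 kg in truck 6; 15 kg remain.
Put 44 kg in truck 7; 17 kg remain.
Put 43 kg in truck 3; 0 kg remain.
Put 29 kg in truck 1; 9 kg remain.
Put 26 kg in truck 2; 12 kg remain.
Put 20 kg in truck 4; 23 kg remain.
Put 19 kg in truck 4; 4 kg remain.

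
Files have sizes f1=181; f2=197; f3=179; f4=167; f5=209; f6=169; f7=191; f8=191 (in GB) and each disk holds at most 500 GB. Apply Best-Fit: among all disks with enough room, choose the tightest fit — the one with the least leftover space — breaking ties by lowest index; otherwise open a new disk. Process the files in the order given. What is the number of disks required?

Put f1 (181 GB) in disk 1; 319 GB remain.
Put f2 (197 GB) in disk 1; 122 GB remain.
Put f3 (179 GB) in disk 2; 321 GB remain.
Put f4 (167 GB) in disk 2; 154 GB remain.
Put f5 (209 GB) in disk 3; 291 GB remain.
Put f6 (169 GB) in disk 3; 122 GB remain.
Put f7 (191 GB) in disk 4; 309 GB remain.
Put f8 (191 GB) in disk 4; 118 GB remain.

4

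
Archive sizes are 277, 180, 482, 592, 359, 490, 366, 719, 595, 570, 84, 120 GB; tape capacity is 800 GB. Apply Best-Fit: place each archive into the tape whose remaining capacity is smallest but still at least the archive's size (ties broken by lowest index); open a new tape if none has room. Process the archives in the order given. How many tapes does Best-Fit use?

tape 1: place 277 GB, 523 GB left
tape 1: place 180 GB, 343 GB left
tape 2: place 482 GB, 318 GB left
tape 3: place 592 GB, 208 GB left
tape 4: place 359 GB, 441 GB left
tape 5: place 490 GB, 310 GB left
tape 4: place 366 GB, 75 GB left
tape 6: place 719 GB, 81 GB left
tape 7: place 595 GB, 205 GB left
tape 8: place 570 GB, 230 GB left
tape 7: place 84 GB, 121 GB left
tape 7: place 120 GB, 1 GB left
Final tapes: [277,180] [482] [592] [359,366] [490] [719] [595,84,120] [570].

8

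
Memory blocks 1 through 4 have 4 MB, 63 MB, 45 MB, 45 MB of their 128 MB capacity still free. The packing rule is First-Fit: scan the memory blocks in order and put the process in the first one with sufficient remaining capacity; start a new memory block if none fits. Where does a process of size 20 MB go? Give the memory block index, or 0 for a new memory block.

Memory blocks with room: memory block 2 (63 MB), memory block 3 (45 MB), memory block 4 (45 MB).
The first with room is memory block 2.

2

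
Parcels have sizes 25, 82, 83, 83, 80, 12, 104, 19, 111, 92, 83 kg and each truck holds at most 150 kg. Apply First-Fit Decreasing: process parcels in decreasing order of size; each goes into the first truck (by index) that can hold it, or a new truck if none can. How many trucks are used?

8

Sorted descending: 111, 104, 92, 83, 83, 83, 82, 80, 25, 19, 12.
Put 111 kg in truck 1; 39 kg remain.
Put 104 kg in truck 2; 46 kg remain.
Put 92 kg in truck 3; 58 kg remain.
Put 83 kg in truck 4; 67 kg remain.
Put 83 kg in truck 5; 67 kg remain.
Put 83 kg in truck 6; 67 kg remain.
Put 82 kg in truck 7; 68 kg remain.
Put 80 kg in truck 8; 70 kg remain.
Put 25 kg in truck 1; 14 kg remain.
Put 19 kg in truck 2; 27 kg remain.
Put 12 kg in truck 1; 2 kg remain.
Final trucks: [111,25,12] [104,19] [92] [83] [83] [83] [82] [80].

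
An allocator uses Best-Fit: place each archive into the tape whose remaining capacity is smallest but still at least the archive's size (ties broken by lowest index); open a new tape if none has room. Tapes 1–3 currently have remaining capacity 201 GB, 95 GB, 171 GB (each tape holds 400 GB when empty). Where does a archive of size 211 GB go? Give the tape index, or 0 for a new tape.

0

No tape has ≥ 211 GB free, so a new tape is opened.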